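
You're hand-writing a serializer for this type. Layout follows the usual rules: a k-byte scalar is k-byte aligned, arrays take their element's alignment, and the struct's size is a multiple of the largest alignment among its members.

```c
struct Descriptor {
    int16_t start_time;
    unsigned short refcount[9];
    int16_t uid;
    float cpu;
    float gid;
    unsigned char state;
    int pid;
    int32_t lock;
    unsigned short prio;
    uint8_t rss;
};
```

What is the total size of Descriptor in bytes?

48 bytes

start_time at 0 (size 2, align 2) → ends 2
refcount at 2 (size 18, align 2) → ends 20
uid at 20 (size 2, align 2) → ends 22
pad 2 to align 4 for cpu
cpu at 24 (size 4, align 4) → ends 28
gid at 28 (size 4, align 4) → ends 32
state at 32 (size 1, align 1) → ends 33
pad 3 to align 4 for pid
pid at 36 (size 4, align 4) → ends 40
lock at 40 (size 4, align 4) → ends 44
prio at 44 (size 2, align 2) → ends 46
rss at 46 (size 1, align 1) → ends 47
tail pad 1 to reach multiple of 4
total 48 bytes, alignment 4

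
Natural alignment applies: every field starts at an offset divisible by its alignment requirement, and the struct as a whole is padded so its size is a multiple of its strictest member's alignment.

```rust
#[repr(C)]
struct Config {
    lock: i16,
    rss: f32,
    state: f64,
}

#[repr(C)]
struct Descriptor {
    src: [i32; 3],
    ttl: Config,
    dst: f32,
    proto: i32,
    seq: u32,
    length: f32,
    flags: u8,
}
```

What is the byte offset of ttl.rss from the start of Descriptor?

20

Config: @0: lock [2B, align 2] → 2; +2 pad (align 4); @4: rss [4B, align 4] → 8; @8: state [8B, align 8] → 16; size 16, align 8
@0: src [12B, align 4] → 12
+4 pad (align 8)
@16: ttl [16B, align 8] → 32
within Config: rss at 4
16 + 4 = 20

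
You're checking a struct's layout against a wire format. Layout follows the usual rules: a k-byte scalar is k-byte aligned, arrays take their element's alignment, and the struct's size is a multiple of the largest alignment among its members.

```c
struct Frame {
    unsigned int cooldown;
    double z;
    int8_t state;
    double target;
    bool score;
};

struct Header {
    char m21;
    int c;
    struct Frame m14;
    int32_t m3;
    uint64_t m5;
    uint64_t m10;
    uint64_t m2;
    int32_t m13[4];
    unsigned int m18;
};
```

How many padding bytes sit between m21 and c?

3

Frame: @0: cooldown [4B, align 4] → 4; +4 pad (align 8); @8: z [8B, align 8] → 16; @16: state [1B, align 1] → 17; +7 pad (align 8); @24: target [8B, align 8] → 32; @32: score [1B, align 1] → 33; +7 tail pad (align 8); size 40, align 8
@0: m21 [1B, align 1] → 1
+3 pad (align 4)
@4: c [4B, align 4] → 8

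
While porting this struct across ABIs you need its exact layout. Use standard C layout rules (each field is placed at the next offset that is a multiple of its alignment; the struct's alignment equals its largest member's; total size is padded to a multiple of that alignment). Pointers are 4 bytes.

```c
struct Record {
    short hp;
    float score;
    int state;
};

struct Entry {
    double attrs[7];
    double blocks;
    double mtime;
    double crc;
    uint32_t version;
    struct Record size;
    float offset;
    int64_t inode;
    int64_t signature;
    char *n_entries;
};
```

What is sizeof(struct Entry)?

Record: 0..2  hp  (2B, 2-aligned); 2..4  -- padding (2B); 4..8  score  (4B, 4-aligned); 8..12  state  (4B, 4-aligned); sizeof = 12, alignof = 4
0..56  attrs  (56B, 8-aligned)
56..64  blocks  (8B, 8-aligned)
64..72  mtime  (8B, 8-aligned)
72..80  crc  (8B, 8-aligned)
80..84  version  (4B, 4-aligned)
84..96  size  (12B, 4-aligned)
96..100  offset  (4B, 4-aligned)
100..104  -- padding (4B)
104..112  inode  (8B, 8-aligned)
112..120  signature  (8B, 8-aligned)
120..124  n_entries  (4B, 4-aligned)
124..128  -- tail padding (4B)
sizeof = 128, alignof = 8

128 bytes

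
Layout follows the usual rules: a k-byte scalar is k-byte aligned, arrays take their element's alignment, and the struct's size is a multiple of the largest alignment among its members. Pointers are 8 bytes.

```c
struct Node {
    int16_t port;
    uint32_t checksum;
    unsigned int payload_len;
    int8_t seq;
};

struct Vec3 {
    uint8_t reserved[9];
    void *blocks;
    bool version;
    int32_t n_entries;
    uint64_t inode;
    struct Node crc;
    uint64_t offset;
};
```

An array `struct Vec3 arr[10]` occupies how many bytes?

Node: @0: port [2B, align 2] → 2; +2 pad (align 4); @4: checksum [4B, align 4] → 8; @8: payload_len [4B, align 4] → 12; @12: seq [1B, align 1] → 13; +3 tail pad (align 4); size 16, align 4
@0: reserved [9B, align 1] → 9
+7 pad (align 8)
@16: blocks [8B, align 8] → 24
@24: version [1B, align 1] → 25
+3 pad (align 4)
@28: n_entries [4B, align 4] → 32
@32: inode [8B, align 8] → 40
@40: crc [16B, align 4] → 56
@56: offset [8B, align 8] → 64
size 64, align 8
array of 10: 10 × 64 = 640

640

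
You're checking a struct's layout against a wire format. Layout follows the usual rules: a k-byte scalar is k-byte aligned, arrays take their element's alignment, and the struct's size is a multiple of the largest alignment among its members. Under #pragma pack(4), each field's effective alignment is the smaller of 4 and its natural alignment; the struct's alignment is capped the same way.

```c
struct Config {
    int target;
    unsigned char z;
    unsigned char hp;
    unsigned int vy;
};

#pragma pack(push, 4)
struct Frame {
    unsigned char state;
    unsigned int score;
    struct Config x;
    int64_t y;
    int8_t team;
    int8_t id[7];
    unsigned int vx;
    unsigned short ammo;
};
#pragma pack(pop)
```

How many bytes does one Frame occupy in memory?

44

Config: target at 0 (size 4, align 4) → ends 4; z at 4 (size 1, align 1) → ends 5; hp at 5 (size 1, align 1) → ends 6; pad 2 to align 4 for vy; vy at 8 (size 4, align 4) → ends 12; total 12 bytes, alignment 4
state at 0 (size 1, align 1) → ends 1
pad 3 to align 4 for score
score at 4 (size 4, align 4) → ends 8
x at 8 (size 12, align 4) → ends 20
y at 20 (size 8, align 4) → ends 28
team at 28 (size 1, align 1) → ends 29
id at 29 (size 7, align 1) → ends 36
vx at 36 (size 4, align 4) → ends 40
ammo at 40 (size 2, align 2) → ends 42
tail pad 2 to reach multiple of 4
total 44 bytes, alignment 4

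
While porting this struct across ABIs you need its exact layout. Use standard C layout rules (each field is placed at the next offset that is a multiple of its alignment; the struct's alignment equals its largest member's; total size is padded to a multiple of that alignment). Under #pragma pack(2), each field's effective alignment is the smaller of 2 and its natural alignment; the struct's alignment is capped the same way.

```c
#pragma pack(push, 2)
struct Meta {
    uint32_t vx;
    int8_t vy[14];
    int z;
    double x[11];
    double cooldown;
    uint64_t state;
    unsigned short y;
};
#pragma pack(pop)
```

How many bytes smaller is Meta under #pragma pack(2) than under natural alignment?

8

natural layout:
  @0: vx [4B, align 4] → 4
  @4: vy [14B, align 1] → 18
  +2 pad (align 4)
  @20: z [4B, align 4] → 24
  @24: x [88B, align 8] → 112
  @112: cooldown [8B, align 8] → 120
  @120: state [8B, align 8] → 128
  @128: y [2B, align 2] → 130
  +6 tail pad (align 8)
  size 136, align 8
packed(2) layout:
  @0: vx [4B, align 2] → 4
  @4: vy [14B, align 1] → 18
  @18: z [4B, align 2] → 22
  @22: x [88B, align 2] → 110
  @110: cooldown [8B, align 2] → 118
  @118: state [8B, align 2] → 126
  @126: y [2B, align 2] → 128
  size 128, align 2
136 − 128 = 8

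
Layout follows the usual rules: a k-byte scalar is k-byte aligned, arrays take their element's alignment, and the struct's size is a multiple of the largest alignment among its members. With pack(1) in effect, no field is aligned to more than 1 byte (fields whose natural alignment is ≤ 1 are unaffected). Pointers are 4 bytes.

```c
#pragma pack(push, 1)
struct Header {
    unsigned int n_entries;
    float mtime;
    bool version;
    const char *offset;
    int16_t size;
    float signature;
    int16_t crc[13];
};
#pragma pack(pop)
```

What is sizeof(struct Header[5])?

225

n_entries at 0 (size 4, align 1) → ends 4
mtime at 4 (size 4, align 1) → ends 8
version at 8 (size 1, align 1) → ends 9
offset at 9 (size 4, align 1) → ends 13
size at 13 (size 2, align 1) → ends 15
signature at 15 (size 4, align 1) → ends 19
crc at 19 (size 26, align 1) → ends 45
total 45 bytes, alignment 1
array of 5: 5 × 45 = 225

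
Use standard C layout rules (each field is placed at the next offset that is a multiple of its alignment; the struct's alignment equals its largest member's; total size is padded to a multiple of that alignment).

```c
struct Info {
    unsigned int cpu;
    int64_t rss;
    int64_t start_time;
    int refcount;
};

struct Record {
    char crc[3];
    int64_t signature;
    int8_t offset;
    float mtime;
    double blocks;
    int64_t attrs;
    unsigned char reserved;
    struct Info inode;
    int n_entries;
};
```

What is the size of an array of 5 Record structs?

Info: cpu at 0 (size 4, align 4) → ends 4; pad 4 to align 8 for rss; rss at 8 (size 8, align 8) → ends 16; start_time at 16 (size 8, align 8) → ends 24; refcount at 24 (size 4, align 4) → ends 28; tail pad 4 to reach multiple of 8; total 32 bytes, alignment 8
crc at 0 (size 3, align 1) → ends 3
pad 5 to align 8 for signature
signature at 8 (size 8, align 8) → ends 16
offset at 16 (size 1, align 1) → ends 17
pad 3 to align 4 for mtime
mtime at 20 (size 4, align 4) → ends 24
blocks at 24 (size 8, align 8) → ends 32
attrs at 32 (size 8, align 8) → ends 40
reserved at 40 (size 1, align 1) → ends 41
pad 7 to align 8 for inode
inode at 48 (size 32, align 8) → ends 80
n_entries at 80 (size 4, align 4) → ends 84
tail pad 4 to reach multiple of 8
total 88 bytes, alignment 8
array of 5: 5 × 88 = 440

440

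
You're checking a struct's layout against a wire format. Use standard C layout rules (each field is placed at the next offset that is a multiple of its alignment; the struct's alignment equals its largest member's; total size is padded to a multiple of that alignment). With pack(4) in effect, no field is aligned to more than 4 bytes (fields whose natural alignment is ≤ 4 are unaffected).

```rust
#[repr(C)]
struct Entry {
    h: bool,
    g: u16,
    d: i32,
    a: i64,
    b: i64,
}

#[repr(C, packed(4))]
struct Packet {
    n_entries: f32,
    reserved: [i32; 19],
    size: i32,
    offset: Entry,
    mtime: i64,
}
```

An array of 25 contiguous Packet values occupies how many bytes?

2900

Entry: @0: h [1B, align 1] → 1; +1 pad (align 2); @2: g [2B, align 2] → 4; @4: d [4B, align 4] → 8; @8: a [8B, align 8] → 16; @16: b [8B, align 8] → 24; size 24, align 8
@0: n_entries [4B, align 4] → 4
@4: reserved [76B, align 4] → 80
@80: size [4B, align 4] → 84
@84: offset [24B, align 4] → 108
@108: mtime [8B, align 4] → 116
size 116, align 4
array of 25: 25 × 116 = 2900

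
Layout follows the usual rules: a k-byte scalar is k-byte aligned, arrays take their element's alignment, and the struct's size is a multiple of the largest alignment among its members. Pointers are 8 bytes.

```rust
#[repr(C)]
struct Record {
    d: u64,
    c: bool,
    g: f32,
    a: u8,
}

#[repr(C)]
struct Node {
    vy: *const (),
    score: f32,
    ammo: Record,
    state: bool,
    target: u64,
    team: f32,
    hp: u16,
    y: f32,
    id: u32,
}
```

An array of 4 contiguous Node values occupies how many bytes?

Record: d at 0 (size 8, align 8) → ends 8; c at 8 (size 1, align 1) → ends 9; pad 3 to align 4 for g; g at 12 (size 4, align 4) → ends 16; a at 16 (size 1, align 1) → ends 17; tail pad 7 to reach multiple of 8; total 24 bytes, alignment 8
vy at 0 (size 8, align 8) → ends 8
score at 8 (size 4, align 4) → ends 12
pad 4 to align 8 for ammo
ammo at 16 (size 24, align 8) → ends 40
state at 40 (size 1, align 1) → ends 41
pad 7 to align 8 for target
target at 48 (size 8, align 8) → ends 56
team at 56 (size 4, align 4) → ends 60
hp at 60 (size 2, align 2) → ends 62
pad 2 to align 4 for y
y at 64 (size 4, align 4) → ends 68
id at 68 (size 4, align 4) → ends 72
total 72 bytes, alignment 8
array of 4: 4 × 72 = 288

288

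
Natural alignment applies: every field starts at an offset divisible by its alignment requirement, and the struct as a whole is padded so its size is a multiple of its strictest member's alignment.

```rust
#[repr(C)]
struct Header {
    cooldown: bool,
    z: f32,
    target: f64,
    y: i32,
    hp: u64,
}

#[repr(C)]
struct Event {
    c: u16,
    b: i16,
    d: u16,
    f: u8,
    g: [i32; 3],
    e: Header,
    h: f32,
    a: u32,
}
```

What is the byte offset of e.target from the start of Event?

Header: cooldown at 0 (size 1, align 1) → ends 1; pad 3 to align 4 for z; z at 4 (size 4, align 4) → ends 8; target at 8 (size 8, align 8) → ends 16; y at 16 (size 4, align 4) → ends 20; pad 4 to align 8 for hp; hp at 24 (size 8, align 8) → ends 32; total 32 bytes, alignment 8
c at 0 (size 2, align 2) → ends 2
b at 2 (size 2, align 2) → ends 4
d at 4 (size 2, align 2) → ends 6
f at 6 (size 1, align 1) → ends 7
pad 1 to align 4 for g
g at 8 (size 12, align 4) → ends 20
pad 4 to align 8 for e
e at 24 (size 32, align 8) → ends 56
within Header: target at 8
24 + 8 = 32

32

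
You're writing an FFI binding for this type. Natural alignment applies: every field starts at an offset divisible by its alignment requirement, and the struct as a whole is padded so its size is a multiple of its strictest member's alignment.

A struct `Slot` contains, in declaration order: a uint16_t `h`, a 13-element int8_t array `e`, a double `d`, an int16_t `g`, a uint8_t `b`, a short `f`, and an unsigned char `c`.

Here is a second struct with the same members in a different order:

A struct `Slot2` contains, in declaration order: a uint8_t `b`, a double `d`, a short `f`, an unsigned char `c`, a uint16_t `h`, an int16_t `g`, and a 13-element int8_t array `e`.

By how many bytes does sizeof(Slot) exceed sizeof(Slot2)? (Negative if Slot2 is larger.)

h at 0 (size 2, align 2) → ends 2
e at 2 (size 13, align 1) → ends 15
pad 1 to align 8 for d
d at 16 (size 8, align 8) → ends 24
g at 24 (size 2, align 2) → ends 26
b at 26 (size 1, align 1) → ends 27
pad 1 to align 2 for f
f at 28 (size 2, align 2) → ends 30
c at 30 (size 1, align 1) → ends 31
tail pad 1 to reach multiple of 8
total 32 bytes, alignment 8
— Slot2 —
b at 0 (size 1, align 1) → ends 1
pad 7 to align 8 for d
d at 8 (size 8, align 8) → ends 16
f at 16 (size 2, align 2) → ends 18
c at 18 (size 1, align 1) → ends 19
pad 1 to align 2 for h
h at 20 (size 2, align 2) → ends 22
g at 22 (size 2, align 2) → ends 24
e at 24 (size 13, align 1) → ends 37
tail pad 3 to reach multiple of 8
total 40 bytes, alignment 8
32 − 40 = -8

-8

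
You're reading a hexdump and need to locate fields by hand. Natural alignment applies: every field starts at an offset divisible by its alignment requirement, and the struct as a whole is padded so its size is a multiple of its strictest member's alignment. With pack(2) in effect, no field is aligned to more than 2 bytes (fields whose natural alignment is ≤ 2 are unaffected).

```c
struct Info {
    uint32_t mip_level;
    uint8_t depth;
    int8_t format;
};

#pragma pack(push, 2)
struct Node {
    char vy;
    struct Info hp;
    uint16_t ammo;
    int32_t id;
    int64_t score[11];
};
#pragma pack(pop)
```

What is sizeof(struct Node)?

Info: mip_level at 0 (size 4, align 4) → ends 4; depth at 4 (size 1, align 1) → ends 5; format at 5 (size 1, align 1) → ends 6; tail pad 2 to reach multiple of 4; total 8 bytes, alignment 4
vy at 0 (size 1, align 1) → ends 1
pad 1 to align 2 for hp
hp at 2 (size 8, align 2) → ends 10
ammo at 10 (size 2, align 2) → ends 12
id at 12 (size 4, align 2) → ends 16
score at 16 (size 88, align 2) → ends 104
total 104 bytes, alignment 2

104 bytes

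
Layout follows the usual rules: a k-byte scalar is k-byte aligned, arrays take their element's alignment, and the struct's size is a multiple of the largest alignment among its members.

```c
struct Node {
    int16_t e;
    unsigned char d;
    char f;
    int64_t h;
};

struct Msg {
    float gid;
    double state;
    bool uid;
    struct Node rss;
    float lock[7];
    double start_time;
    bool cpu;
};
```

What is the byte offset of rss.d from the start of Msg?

Node: 0..2  e  (2B, 2-aligned); 2..3  d  (1B, 1-aligned); 3..4  f  (1B, 1-aligned); 4..8  -- padding (4B); 8..16  h  (8B, 8-aligned); sizeof = 16, alignof = 8
0..4  gid  (4B, 4-aligned)
4..8  -- padding (4B)
8..16  state  (8B, 8-aligned)
16..17  uid  (1B, 1-aligned)
17..24  -- padding (7B)
24..40  rss  (16B, 8-aligned)
within Node: d at 2
24 + 2 = 26

26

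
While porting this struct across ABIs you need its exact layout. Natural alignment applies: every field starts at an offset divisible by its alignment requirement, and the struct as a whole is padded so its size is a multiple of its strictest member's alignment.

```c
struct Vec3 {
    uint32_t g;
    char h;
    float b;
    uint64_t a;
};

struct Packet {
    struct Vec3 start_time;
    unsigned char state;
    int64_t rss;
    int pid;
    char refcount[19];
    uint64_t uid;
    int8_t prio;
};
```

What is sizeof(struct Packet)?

Vec3: 0..4  g  (4B, 4-aligned); 4..5  h  (1B, 1-aligned); 5..8  -- padding (3B); 8..12  b  (4B, 4-aligned); 12..16  -- padding (4B); 16..24  a  (8B, 8-aligned); sizeof = 24, alignof = 8
0..24  start_time  (24B, 8-aligned)
24..25  state  (1B, 1-aligned)
25..32  -- padding (7B)
32..40  rss  (8B, 8-aligned)
40..44  pid  (4B, 4-aligned)
44..63  refcount  (19B, 1-aligned)
63..64  -- padding (1B)
64..72  uid  (8B, 8-aligned)
72..73  prio  (1B, 1-aligned)
73..80  -- tail padding (7B)
sizeof = 80, alignof = 8

80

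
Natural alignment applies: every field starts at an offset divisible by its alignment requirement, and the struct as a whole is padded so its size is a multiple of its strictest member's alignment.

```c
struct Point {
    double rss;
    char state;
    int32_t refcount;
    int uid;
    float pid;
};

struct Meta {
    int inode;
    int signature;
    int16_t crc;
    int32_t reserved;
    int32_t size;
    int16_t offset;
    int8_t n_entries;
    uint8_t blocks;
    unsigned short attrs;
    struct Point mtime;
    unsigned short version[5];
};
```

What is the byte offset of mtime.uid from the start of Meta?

Point: @0: rss [8B, align 8] → 8; @8: state [1B, align 1] → 9; +3 pad (align 4); @12: refcount [4B, align 4] → 16; @16: uid [4B, align 4] → 20; @20: pid [4B, align 4] → 24; size 24, align 8
@0: inode [4B, align 4] → 4
@4: signature [4B, align 4] → 8
@8: crc [2B, align 2] → 10
+2 pad (align 4)
@12: reserved [4B, align 4] → 16
@16: size [4B, align 4] → 20
@20: offset [2B, align 2] → 22
@22: n_entries [1B, align 1] → 23
@23: blocks [1B, align 1] → 24
@24: attrs [2B, align 2] → 26
+6 pad (align 8)
@32: mtime [24B, align 8] → 56
within Point: uid at 16
32 + 16 = 48

48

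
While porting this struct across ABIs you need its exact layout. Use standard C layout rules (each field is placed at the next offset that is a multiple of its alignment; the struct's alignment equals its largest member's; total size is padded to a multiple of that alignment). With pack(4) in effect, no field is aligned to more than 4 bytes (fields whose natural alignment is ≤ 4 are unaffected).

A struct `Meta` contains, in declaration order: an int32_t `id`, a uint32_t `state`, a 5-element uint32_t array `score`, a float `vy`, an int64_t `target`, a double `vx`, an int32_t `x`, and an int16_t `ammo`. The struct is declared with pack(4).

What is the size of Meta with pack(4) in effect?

56

@0: id [4B, align 4] → 4
@4: state [4B, align 4] → 8
@8: score [20B, align 4] → 28
@28: vy [4B, align 4] → 32
@32: target [8B, align 4] → 40
@40: vx [8B, align 4] → 48
@48: x [4B, align 4] → 52
@52: ammo [2B, align 2] → 54
+2 tail pad (align 4)
size 56, align 4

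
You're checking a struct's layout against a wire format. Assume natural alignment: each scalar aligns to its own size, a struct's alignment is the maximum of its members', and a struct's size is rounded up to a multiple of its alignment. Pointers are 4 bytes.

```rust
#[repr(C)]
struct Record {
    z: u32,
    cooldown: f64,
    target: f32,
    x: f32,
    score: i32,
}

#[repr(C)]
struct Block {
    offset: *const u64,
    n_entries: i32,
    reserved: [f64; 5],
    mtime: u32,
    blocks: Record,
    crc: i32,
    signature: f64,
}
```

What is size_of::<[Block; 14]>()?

1456

Record: 0..4  z  (4B, 4-aligned); 4..8  -- padding (4B); 8..16  cooldown  (8B, 8-aligned); 16..20  target  (4B, 4-aligned); 20..24  x  (4B, 4-aligned); 24..28  score  (4B, 4-aligned); 28..32  -- tail padding (4B); sizeof = 32, alignof = 8
0..4  offset  (4B, 4-aligned)
4..8  n_entries  (4B, 4-aligned)
8..48  reserved  (40B, 8-aligned)
48..52  mtime  (4B, 4-aligned)
52..56  -- padding (4B)
56..88  blocks  (32B, 8-aligned)
88..92  crc  (4B, 4-aligned)
92..96  -- padding (4B)
96..104  signature  (8B, 8-aligned)
sizeof = 104, alignof = 8
array of 14: 14 × 104 = 1456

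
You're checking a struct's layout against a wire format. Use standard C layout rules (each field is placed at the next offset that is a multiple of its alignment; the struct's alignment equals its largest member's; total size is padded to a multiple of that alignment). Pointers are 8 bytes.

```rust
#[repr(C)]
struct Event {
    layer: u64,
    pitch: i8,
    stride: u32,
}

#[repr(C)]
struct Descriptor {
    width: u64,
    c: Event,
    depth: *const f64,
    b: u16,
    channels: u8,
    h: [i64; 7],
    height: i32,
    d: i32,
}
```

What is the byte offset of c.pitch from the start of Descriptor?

Event: @0: layer [8B, align 8] → 8; @8: pitch [1B, align 1] → 9; +3 pad (align 4); @12: stride [4B, align 4] → 16; size 16, align 8
@0: width [8B, align 8] → 8
@8: c [16B, align 8] → 24
within Event: pitch at 8
8 + 8 = 16

16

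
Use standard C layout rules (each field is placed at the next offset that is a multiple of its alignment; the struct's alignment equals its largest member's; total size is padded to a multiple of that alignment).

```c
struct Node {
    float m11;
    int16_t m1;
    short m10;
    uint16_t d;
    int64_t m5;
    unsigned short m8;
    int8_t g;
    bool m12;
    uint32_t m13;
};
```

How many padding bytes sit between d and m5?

6

m11 at 0 (size 4, align 4) → ends 4
m1 at 4 (size 2, align 2) → ends 6
m10 at 6 (size 2, align 2) → ends 8
d at 8 (size 2, align 2) → ends 10
pad 6 to align 8 for m5
m5 at 16 (size 8, align 8) → ends 24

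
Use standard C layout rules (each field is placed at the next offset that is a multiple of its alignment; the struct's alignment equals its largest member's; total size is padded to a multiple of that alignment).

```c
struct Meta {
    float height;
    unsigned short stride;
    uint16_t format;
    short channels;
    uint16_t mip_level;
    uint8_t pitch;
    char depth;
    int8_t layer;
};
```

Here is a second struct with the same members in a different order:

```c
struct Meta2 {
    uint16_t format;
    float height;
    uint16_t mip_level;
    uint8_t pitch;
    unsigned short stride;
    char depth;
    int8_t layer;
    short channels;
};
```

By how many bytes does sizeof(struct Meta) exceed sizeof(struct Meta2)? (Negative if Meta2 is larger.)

-4

0..4  height  (4B, 4-aligned)
4..6  stride  (2B, 2-aligned)
6..8  format  (2B, 2-aligned)
8..10  channels  (2B, 2-aligned)
10..12  mip_level  (2B, 2-aligned)
12..13  pitch  (1B, 1-aligned)
13..14  depth  (1B, 1-aligned)
14..15  layer  (1B, 1-aligned)
15..16  -- tail padding (1B)
sizeof = 16, alignof = 4
— Meta2 —
0..2  format  (2B, 2-aligned)
2..4  -- padding (2B)
4..8  height  (4B, 4-aligned)
8..10  mip_level  (2B, 2-aligned)
10..11  pitch  (1B, 1-aligned)
11..12  -- padding (1B)
12..14  stride  (2B, 2-aligned)
14..15  depth  (1B, 1-aligned)
15..16  layer  (1B, 1-aligned)
16..18  channels  (2B, 2-aligned)
18..20  -- tail padding (2B)
sizeof = 20, alignof = 4
16 − 20 = -4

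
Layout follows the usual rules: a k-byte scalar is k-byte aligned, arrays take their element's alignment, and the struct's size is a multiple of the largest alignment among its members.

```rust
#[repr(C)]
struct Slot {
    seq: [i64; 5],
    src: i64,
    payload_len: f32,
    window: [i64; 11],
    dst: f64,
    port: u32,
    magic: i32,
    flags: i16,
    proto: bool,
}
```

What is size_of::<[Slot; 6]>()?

0..40  seq  (40B, 8-aligned)
40..48  src  (8B, 8-aligned)
48..52  payload_len  (4B, 4-aligned)
52..56  -- padding (4B)
56..144  window  (88B, 8-aligned)
144..152  dst  (8B, 8-aligned)
152..156  port  (4B, 4-aligned)
156..160  magic  (4B, 4-aligned)
160..162  flags  (2B, 2-aligned)
162..163  proto  (1B, 1-aligned)
163..168  -- tail padding (5B)
sizeof = 168, alignof = 8
array of 6: 6 × 168 = 1008

1008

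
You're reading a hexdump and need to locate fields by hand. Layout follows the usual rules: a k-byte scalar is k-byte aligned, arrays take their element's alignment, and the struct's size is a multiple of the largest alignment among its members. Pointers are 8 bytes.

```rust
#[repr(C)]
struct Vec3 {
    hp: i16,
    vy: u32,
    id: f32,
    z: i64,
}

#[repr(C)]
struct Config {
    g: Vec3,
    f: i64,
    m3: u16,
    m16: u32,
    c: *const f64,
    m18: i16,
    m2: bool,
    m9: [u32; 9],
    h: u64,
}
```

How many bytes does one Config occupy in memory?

Vec3: @0: hp [2B, align 2] → 2; +2 pad (align 4); @4: vy [4B, align 4] → 8; @8: id [4B, align 4] → 12; +4 pad (align 8); @16: z [8B, align 8] → 24; size 24, align 8
@0: g [24B, align 8] → 24
@24: f [8B, align 8] → 32
@32: m3 [2B, align 2] → 34
+2 pad (align 4)
@36: m16 [4B, align 4] → 40
@40: c [8B, align 8] → 48
@48: m18 [2B, align 2] → 50
@50: m2 [1B, align 1] → 51
+1 pad (align 4)
@52: m9 [36B, align 4] → 88
@88: h [8B, align 8] → 96
size 96, align 8

96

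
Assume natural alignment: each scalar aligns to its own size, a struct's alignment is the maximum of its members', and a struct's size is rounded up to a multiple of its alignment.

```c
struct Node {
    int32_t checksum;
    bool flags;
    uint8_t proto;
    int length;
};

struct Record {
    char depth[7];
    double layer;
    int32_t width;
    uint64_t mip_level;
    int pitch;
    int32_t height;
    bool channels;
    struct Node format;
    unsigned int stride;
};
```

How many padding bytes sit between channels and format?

3

Node: 0..4  checksum  (4B, 4-aligned); 4..5  flags  (1B, 1-aligned); 5..6  proto  (1B, 1-aligned); 6..8  -- padding (2B); 8..12  length  (4B, 4-aligned); sizeof = 12, alignof = 4
0..7  depth  (7B, 1-aligned)
7..8  -- padding (1B)
8..16  layer  (8B, 8-aligned)
16..20  width  (4B, 4-aligned)
20..24  -- padding (4B)
24..32  mip_level  (8B, 8-aligned)
32..36  pitch  (4B, 4-aligned)
36..40  height  (4B, 4-aligned)
40..41  channels  (1B, 1-aligned)
41..44  -- padding (3B)
44..56  format  (12B, 4-aligned)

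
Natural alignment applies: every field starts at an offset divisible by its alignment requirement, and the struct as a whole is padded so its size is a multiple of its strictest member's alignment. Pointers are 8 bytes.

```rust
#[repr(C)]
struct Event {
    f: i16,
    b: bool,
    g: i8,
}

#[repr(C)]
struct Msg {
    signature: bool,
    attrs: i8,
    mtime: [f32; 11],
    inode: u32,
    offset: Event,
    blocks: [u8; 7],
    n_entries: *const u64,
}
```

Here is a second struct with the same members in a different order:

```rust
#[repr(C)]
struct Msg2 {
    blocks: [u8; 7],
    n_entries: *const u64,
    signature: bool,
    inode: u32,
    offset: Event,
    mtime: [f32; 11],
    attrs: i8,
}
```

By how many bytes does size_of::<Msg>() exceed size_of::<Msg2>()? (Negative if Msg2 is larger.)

Event: f at 0 (size 2, align 2) → ends 2; b at 2 (size 1, align 1) → ends 3; g at 3 (size 1, align 1) → ends 4; total 4 bytes, alignment 2
signature at 0 (size 1, align 1) → ends 1
attrs at 1 (size 1, align 1) → ends 2
pad 2 to align 4 for mtime
mtime at 4 (size 44, align 4) → ends 48
inode at 48 (size 4, align 4) → ends 52
offset at 52 (size 4, align 2) → ends 56
blocks at 56 (size 7, align 1) → ends 63
pad 1 to align 8 for n_entries
n_entries at 64 (size 8, align 8) → ends 72
total 72 bytes, alignment 8
— Msg2 —
blocks at 0 (size 7, align 1) → ends 7
pad 1 to align 8 for n_entries
n_entries at 8 (size 8, align 8) → ends 16
signature at 16 (size 1, align 1) → ends 17
pad 3 to align 4 for inode
inode at 20 (size 4, align 4) → ends 24
offset at 24 (size 4, align 2) → ends 28
mtime at 28 (size 44, align 4) → ends 72
attrs at 72 (size 1, align 1) → ends 73
tail pad 7 to reach multiple of 8
total 80 bytes, alignment 8
72 − 80 = -8

-8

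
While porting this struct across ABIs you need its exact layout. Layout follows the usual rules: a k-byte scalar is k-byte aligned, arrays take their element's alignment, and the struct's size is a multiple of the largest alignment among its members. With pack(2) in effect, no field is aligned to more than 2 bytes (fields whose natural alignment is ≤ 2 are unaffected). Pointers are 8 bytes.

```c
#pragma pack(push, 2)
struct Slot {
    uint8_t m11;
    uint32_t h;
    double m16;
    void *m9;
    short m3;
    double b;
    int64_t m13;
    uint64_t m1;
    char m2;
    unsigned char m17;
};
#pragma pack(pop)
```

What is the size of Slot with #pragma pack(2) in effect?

@0: m11 [1B, align 1] → 1
+1 pad (align 2)
@2: h [4B, align 2] → 6
@6: m16 [8B, align 2] → 14
@14: m9 [8B, align 2] → 22
@22: m3 [2B, align 2] → 24
@24: b [8B, align 2] → 32
@32: m13 [8B, align 2] → 40
@40: m1 [8B, align 2] → 48
@48: m2 [1B, align 1] → 49
@49: m17 [1B, align 1] → 50
size 50, align 2

50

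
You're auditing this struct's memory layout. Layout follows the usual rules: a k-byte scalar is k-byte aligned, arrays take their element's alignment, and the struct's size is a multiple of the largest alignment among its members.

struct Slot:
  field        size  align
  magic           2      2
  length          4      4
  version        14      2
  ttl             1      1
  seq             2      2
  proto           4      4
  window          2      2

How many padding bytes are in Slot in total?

0..2  magic  (2B, 2-aligned)
2..4  -- padding (2B)
4..8  length  (4B, 4-aligned)
8..22  version  (14B, 2-aligned)
22..23  ttl  (1B, 1-aligned)
23..24  -- padding (1B)
24..26  seq  (2B, 2-aligned)
26..28  -- padding (2B)
28..32  proto  (4B, 4-aligned)
32..34  window  (2B, 2-aligned)
34..36  -- tail padding (2B)
sizeof = 36, alignof = 4
data bytes 29, size 36 → padding 7

7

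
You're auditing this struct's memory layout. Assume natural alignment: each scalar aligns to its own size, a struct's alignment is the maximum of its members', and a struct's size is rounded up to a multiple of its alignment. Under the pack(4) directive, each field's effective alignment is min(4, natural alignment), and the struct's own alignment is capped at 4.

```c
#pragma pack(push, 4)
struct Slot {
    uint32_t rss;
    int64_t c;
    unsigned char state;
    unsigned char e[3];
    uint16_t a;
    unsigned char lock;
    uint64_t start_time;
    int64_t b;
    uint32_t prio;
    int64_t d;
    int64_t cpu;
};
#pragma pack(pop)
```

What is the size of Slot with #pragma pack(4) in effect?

56

0..4  rss  (4B, 4-aligned)
4..12  c  (8B, 4-aligned)
12..13  state  (1B, 1-aligned)
13..16  e  (3B, 1-aligned)
16..18  a  (2B, 2-aligned)
18..19  lock  (1B, 1-aligned)
19..20  -- padding (1B)
20..28  start_time  (8B, 4-aligned)
28..36  b  (8B, 4-aligned)
36..40  prio  (4B, 4-aligned)
40..48  d  (8B, 4-aligned)
48..56  cpu  (8B, 4-aligned)
sizeof = 56, alignof = 4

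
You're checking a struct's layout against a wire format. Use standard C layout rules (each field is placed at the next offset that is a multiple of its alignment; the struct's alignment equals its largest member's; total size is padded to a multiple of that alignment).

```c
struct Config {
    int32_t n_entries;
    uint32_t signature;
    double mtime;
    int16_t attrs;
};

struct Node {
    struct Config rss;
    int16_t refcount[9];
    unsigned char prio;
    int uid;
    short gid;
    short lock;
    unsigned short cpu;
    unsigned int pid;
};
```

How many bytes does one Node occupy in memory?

64

Config: 0..4  n_entries  (4B, 4-aligned); 4..8  signature  (4B, 4-aligned); 8..16  mtime  (8B, 8-aligned); 16..18  attrs  (2B, 2-aligned); 18..24  -- tail padding (6B); sizeof = 24, alignof = 8
0..24  rss  (24B, 8-aligned)
24..42  refcount  (18B, 2-aligned)
42..43  prio  (1B, 1-aligned)
43..44  -- padding (1B)
44..48  uid  (4B, 4-aligned)
48..50  gid  (2B, 2-aligned)
50..52  lock  (2B, 2-aligned)
52..54  cpu  (2B, 2-aligned)
54..56  -- padding (2B)
56..60  pid  (4B, 4-aligned)
60..64  -- tail padding (4B)
sizeof = 64, alignof = 8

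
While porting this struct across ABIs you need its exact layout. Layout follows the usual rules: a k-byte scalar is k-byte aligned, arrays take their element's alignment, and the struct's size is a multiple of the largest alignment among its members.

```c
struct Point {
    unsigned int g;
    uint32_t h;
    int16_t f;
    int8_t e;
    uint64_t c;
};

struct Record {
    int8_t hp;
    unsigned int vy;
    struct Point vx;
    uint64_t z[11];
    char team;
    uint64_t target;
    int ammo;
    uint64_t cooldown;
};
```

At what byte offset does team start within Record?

Point: 0..4  g  (4B, 4-aligned); 4..8  h  (4B, 4-aligned); 8..10  f  (2B, 2-aligned); 10..11  e  (1B, 1-aligned); 11..16  -- padding (5B); 16..24  c  (8B, 8-aligned); sizeof = 24, alignof = 8
0..1  hp  (1B, 1-aligned)
1..4  -- padding (3B)
4..8  vy  (4B, 4-aligned)
8..32  vx  (24B, 8-aligned)
32..120  z  (88B, 8-aligned)
120..121  team  (1B, 1-aligned)

120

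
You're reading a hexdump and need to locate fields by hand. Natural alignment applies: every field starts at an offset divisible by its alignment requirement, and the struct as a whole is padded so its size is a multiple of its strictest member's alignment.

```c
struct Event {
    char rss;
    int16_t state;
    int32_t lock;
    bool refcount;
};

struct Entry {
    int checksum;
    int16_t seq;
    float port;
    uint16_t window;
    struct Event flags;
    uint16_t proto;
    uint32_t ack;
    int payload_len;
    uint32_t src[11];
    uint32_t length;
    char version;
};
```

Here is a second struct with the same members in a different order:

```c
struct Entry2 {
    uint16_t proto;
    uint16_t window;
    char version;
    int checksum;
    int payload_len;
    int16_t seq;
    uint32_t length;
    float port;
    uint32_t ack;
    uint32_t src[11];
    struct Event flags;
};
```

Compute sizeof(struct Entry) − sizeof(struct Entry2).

4

Event: rss at 0 (size 1, align 1) → ends 1; pad 1 to align 2 for state; state at 2 (size 2, align 2) → ends 4; lock at 4 (size 4, align 4) → ends 8; refcount at 8 (size 1, align 1) → ends 9; tail pad 3 to reach multiple of 4; total 12 bytes, alignment 4
checksum at 0 (size 4, align 4) → ends 4
seq at 4 (size 2, align 2) → ends 6
pad 2 to align 4 for port
port at 8 (size 4, align 4) → ends 12
window at 12 (size 2, align 2) → ends 14
pad 2 to align 4 for flags
flags at 16 (size 12, align 4) → ends 28
proto at 28 (size 2, align 2) → ends 30
pad 2 to align 4 for ack
ack at 32 (size 4, align 4) → ends 36
payload_len at 36 (size 4, align 4) → ends 40
src at 40 (size 44, align 4) → ends 84
length at 84 (size 4, align 4) → ends 88
version at 88 (size 1, align 1) → ends 89
tail pad 3 to reach multiple of 4
total 92 bytes, alignment 4
— Entry2 —
proto at 0 (size 2, align 2) → ends 2
window at 2 (size 2, align 2) → ends 4
version at 4 (size 1, align 1) → ends 5
pad 3 to align 4 for checksum
checksum at 8 (size 4, align 4) → ends 12
payload_len at 12 (size 4, align 4) → ends 16
seq at 16 (size 2, align 2) → ends 18
pad 2 to align 4 for length
length at 20 (size 4, align 4) → ends 24
port at 24 (size 4, align 4) → ends 28
ack at 28 (size 4, align 4) → ends 32
src at 32 (size 44, align 4) → ends 76
flags at 76 (size 12, align 4) → ends 88
total 88 bytes, alignment 4
92 − 88 = 4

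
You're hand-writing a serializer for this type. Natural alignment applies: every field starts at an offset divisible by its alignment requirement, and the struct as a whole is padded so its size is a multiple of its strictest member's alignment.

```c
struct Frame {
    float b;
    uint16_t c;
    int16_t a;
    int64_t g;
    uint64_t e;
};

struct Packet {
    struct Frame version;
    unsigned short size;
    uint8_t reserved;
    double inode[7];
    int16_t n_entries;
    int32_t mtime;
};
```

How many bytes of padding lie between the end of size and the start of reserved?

0

Frame: @0: b [4B, align 4] → 4; @4: c [2B, align 2] → 6; @6: a [2B, align 2] → 8; @8: g [8B, align 8] → 16; @16: e [8B, align 8] → 24; size 24, align 8
@0: version [24B, align 8] → 24
@24: size [2B, align 2] → 26
@26: reserved [1B, align 1] → 27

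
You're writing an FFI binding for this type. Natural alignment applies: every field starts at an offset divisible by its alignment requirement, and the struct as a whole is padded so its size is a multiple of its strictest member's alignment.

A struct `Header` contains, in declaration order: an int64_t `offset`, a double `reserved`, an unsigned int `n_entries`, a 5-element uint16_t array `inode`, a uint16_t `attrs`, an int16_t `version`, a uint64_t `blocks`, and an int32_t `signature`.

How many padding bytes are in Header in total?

0..8  offset  (8B, 8-aligned)
8..16  reserved  (8B, 8-aligned)
16..20  n_entries  (4B, 4-aligned)
20..30  inode  (10B, 2-aligned)
30..32  attrs  (2B, 2-aligned)
32..34  version  (2B, 2-aligned)
34..40  -- padding (6B)
40..48  blocks  (8B, 8-aligned)
48..52  signature  (4B, 4-aligned)
52..56  -- tail padding (4B)
sizeof = 56, alignof = 8
data bytes 46, size 56 → padding 10

10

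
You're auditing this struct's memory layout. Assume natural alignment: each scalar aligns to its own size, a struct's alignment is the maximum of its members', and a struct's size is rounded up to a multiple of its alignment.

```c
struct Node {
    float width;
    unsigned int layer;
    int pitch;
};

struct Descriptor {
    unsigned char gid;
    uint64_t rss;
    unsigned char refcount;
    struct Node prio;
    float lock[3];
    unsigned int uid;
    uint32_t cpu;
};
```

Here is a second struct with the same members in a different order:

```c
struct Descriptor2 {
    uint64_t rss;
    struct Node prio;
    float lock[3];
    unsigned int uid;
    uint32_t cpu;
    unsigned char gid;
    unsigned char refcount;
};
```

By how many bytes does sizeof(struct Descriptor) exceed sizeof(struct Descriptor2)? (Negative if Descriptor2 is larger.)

Node: 0..4  width  (4B, 4-aligned); 4..8  layer  (4B, 4-aligned); 8..12  pitch  (4B, 4-aligned); sizeof = 12, alignof = 4
0..1  gid  (1B, 1-aligned)
1..8  -- padding (7B)
8..16  rss  (8B, 8-aligned)
16..17  refcount  (1B, 1-aligned)
17..20  -- padding (3B)
20..32  prio  (12B, 4-aligned)
32..44  lock  (12B, 4-aligned)
44..48  uid  (4B, 4-aligned)
48..52  cpu  (4B, 4-aligned)
52..56  -- tail padding (4B)
sizeof = 56, alignof = 8
— Descriptor2 —
0..8  rss  (8B, 8-aligned)
8..20  prio  (12B, 4-aligned)
20..32  lock  (12B, 4-aligned)
32..36  uid  (4B, 4-aligned)
36..40  cpu  (4B, 4-aligned)
40..41  gid  (1B, 1-aligned)
41..42  refcount  (1B, 1-aligned)
42..48  -- tail padding (6B)
sizeof = 48, alignof = 8
56 − 48 = 8

8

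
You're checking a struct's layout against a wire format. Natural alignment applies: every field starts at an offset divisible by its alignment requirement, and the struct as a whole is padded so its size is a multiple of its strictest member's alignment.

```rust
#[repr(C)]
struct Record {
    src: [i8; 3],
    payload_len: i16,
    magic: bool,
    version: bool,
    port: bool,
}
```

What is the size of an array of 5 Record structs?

50

src at 0 (size 3, align 1) → ends 3
pad 1 to align 2 for payload_len
payload_len at 4 (size 2, align 2) → ends 6
magic at 6 (size 1, align 1) → ends 7
version at 7 (size 1, align 1) → ends 8
port at 8 (size 1, align 1) → ends 9
tail pad 1 to reach multiple of 2
total 10 bytes, alignment 2
array of 5: 5 × 10 = 50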